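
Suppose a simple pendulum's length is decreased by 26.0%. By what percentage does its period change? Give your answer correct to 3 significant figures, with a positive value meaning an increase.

-14.0%

T ∝ √L, so T'/T = √(0.7400) = 0.8602.
Percentage change in T = (0.8602 − 1) × 100% = -14.0%.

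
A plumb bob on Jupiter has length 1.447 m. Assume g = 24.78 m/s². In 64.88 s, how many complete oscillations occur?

42

T = 2π√(L/g) = 2π√(1.447/24.78) = 1.5183 s.
Number of complete oscillations = ⌊64.88/1.5183⌋ = ⌊42.731⌋ = 42.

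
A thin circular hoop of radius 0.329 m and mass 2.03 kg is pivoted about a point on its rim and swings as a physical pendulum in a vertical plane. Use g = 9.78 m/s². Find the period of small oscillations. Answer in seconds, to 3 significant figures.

I_cm = mr² = 0.2197 kg·m². The pivot is at distance d = 0.329 m from the centre of mass.
By the parallel-axis theorem, I = I_cm + md² = 0.2197 + 0.2197 = 0.4395 kg·m².
T = 2π√(I/(mgd)) = 2π√(0.4395/(2.03 × 9.78 × 0.329)) = 1.63 s.

1.63 s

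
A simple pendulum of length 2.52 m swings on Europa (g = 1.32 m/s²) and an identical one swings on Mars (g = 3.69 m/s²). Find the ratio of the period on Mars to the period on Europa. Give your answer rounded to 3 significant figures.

T ∝ 1/√g, so T₂/T₁ = √(g₁/g₂) = √(1.32/3.69) = 0.598.

0.598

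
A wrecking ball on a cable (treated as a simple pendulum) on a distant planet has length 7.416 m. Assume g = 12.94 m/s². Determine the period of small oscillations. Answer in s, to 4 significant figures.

4.757 s

T = 2π√(L/g) = 2π√(7.416/12.94) = 2π × 0.75704 = 4.757 s.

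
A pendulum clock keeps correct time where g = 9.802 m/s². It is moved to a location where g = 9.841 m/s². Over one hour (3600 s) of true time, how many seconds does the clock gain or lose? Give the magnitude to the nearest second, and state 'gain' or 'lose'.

The clock's period scales as T ∝ 1/√g, so T'/T = √(9.802/9.841) = 0.998017.
In 3600 s of true time the clock registers 3600/0.998017 = 3607.2 s, so it gains 7 s.

gain 7 s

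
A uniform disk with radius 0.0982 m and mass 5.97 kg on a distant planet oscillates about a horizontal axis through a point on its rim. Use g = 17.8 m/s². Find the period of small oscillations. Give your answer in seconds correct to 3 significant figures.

I_cm = ½mr² = 0.02879 kg·m². The pivot is at distance d = 0.0982 m from the centre of mass.
By the parallel-axis theorem, I = I_cm + md² = 0.02879 + 0.05757 = 0.08636 kg·m².
T = 2π√(I/(mgd)) = 2π√(0.08636/(5.97 × 17.8 × 0.0982)) = 0.572 s.

0.572 s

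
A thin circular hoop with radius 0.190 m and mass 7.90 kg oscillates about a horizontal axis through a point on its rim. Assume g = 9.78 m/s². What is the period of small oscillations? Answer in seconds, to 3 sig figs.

1.24 s

I_cm = mr² = 0.2852 kg·m². The pivot is at distance d = 0.190 m from the centre of mass.
By the parallel-axis theorem, I = I_cm + md² = 0.2852 + 0.2852 = 0.5704 kg·m².
T = 2π√(I/(mgd)) = 2π√(0.5704/(7.90 × 9.78 × 0.190)) = 1.24 s.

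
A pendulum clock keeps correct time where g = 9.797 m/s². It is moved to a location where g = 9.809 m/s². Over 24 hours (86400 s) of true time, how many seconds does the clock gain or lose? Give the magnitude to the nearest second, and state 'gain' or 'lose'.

gain 53 s

The clock's period scales as T ∝ 1/√g, so T'/T = √(9.797/9.809) = 0.999388.
In 86400 s of true time the clock registers 86400/0.999388 = 86452.9 s, so it gains 53 s.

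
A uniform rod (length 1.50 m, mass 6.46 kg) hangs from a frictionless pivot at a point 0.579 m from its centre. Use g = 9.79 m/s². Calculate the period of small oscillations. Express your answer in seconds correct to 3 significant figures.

1.91 s

For a physical pendulum T = 2π√(I/(mgd)), with d = 0.5790 m from pivot to centre of mass.
I_cm = mL²/12 = 6.46 × 1.50²/12 = 1.211 kg·m²; I = I_cm + md² = 1.211 + 6.46 × 0.5790² = 3.377 kg·m².
T = 2π√(3.377/(6.46 × 9.79 × 0.5790)) = 1.91 s.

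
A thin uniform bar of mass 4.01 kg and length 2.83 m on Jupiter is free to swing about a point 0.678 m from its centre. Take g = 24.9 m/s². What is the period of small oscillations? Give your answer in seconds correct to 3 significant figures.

For a physical pendulum T = 2π√(I/(mgd)), with d = 0.6780 m from pivot to centre of mass.
I_cm = mL²/12 = 4.01 × 2.83²/12 = 2.676 kg·m²; I = I_cm + md² = 2.676 + 4.01 × 0.6780² = 4.520 kg·m².
T = 2π√(4.520/(4.01 × 24.9 × 0.6780)) = 1.62 s.

1.62 s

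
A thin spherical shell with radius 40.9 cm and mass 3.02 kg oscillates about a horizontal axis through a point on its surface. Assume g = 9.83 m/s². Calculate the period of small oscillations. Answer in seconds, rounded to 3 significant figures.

1.65 s

I_cm = (2/3)mr² = 0.3368 kg·m². The pivot is at distance d = 0.409 m from the centre of mass.
By the parallel-axis theorem, I = I_cm + md² = 0.3368 + 0.5052 = 0.8420 kg·m².
T = 2π√(I/(mgd)) = 2π√(0.8420/(3.02 × 9.83 × 0.409)) = 1.65 s.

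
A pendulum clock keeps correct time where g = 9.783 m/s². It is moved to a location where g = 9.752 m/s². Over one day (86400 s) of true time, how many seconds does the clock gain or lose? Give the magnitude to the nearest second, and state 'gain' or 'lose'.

lose 137 s

The clock's period scales as T ∝ 1/√g, so T'/T = √(9.783/9.752) = 1.00159.
In 86400 s of true time the clock registers 86400/1.00159 = 86263.0 s, so it loses 137 s.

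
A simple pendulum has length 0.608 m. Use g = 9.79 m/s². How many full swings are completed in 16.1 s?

10

T = 2π√(L/g) = 2π√(0.608/9.79) = 1.566 s.
Number of complete oscillations = ⌊16.1/1.566⌋ = ⌊10.28⌋ = 10.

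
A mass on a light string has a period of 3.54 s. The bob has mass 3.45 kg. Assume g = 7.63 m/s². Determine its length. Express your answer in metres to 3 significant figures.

2.42 m

From T = 2π√(L/g), L = gT²/(4π²) = 7.63 × 3.540²/(4π²) = 2.42 m.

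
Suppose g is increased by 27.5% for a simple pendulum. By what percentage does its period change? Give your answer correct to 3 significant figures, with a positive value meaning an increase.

-11.4%

T ∝ 1/√g, so T'/T = 1/√(1.275) = 0.8856.
Percentage change in T = (0.8856 − 1) × 100% = -11.4%.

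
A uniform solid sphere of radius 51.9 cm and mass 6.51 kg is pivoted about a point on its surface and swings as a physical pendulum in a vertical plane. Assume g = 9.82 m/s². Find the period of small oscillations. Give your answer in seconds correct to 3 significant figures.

I_cm = (2/5)mr² = 0.7014 kg·m². The pivot is at distance d = 0.519 m from the centre of mass.
By the parallel-axis theorem, I = I_cm + md² = 0.7014 + 1.754 = 2.455 kg·m².
T = 2π√(I/(mgd)) = 2π√(2.455/(6.51 × 9.82 × 0.519)) = 1.71 s.

1.71 s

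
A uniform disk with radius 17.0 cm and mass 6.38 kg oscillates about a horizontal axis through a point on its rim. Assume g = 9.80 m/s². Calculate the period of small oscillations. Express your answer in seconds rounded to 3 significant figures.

1.01 s

I_cm = ½mr² = 0.09219 kg·m². The pivot is at distance d = 0.170 m from the centre of mass.
By the parallel-axis theorem, I = I_cm + md² = 0.09219 + 0.1844 = 0.2766 kg·m².
T = 2π√(I/(mgd)) = 2π√(0.2766/(6.38 × 9.80 × 0.170)) = 1.01 s.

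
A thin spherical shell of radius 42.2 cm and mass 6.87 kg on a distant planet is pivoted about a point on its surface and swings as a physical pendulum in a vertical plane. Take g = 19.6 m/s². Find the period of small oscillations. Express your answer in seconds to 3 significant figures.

1.19 s

I_cm = (2/3)mr² = 0.8156 kg·m². The pivot is at distance d = 0.422 m from the centre of mass.
By the parallel-axis theorem, I = I_cm + md² = 0.8156 + 1.223 = 2.039 kg·m².
T = 2π√(I/(mgd)) = 2π√(2.039/(6.87 × 19.6 × 0.422)) = 1.19 s.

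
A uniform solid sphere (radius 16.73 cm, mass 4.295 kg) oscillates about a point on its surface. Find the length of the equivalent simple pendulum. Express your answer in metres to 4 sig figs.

0.2342 m

The equivalent simple-pendulum length is L_eq = I/(md), where I is about the pivot and d = 0.16730 m.
I_cm = (2/5)mR² = 0.048086 kg·m², so I = I_cm + md² = 0.048086 + 0.12021 = 0.16830 kg·m².
L_eq = 0.16830/(4.295 × 0.16730) = 0.2342 m.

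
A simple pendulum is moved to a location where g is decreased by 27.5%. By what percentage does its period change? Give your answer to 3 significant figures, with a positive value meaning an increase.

17.4%

T ∝ 1/√g, so T'/T = 1/√(0.7250) = 1.174.
Percentage change in T = (1.174 − 1) × 100% = 17.4%.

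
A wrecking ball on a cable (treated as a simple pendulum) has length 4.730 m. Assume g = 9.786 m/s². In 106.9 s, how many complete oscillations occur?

24

T = 2π√(L/g) = 2π√(4.730/9.786) = 4.3683 s.
Number of complete oscillations = ⌊106.9/4.3683⌋ = ⌊24.472⌋ = 24.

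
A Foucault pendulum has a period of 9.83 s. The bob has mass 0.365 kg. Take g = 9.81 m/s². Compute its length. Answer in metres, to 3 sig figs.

From T = 2π√(L/g), L = gT²/(4π²) = 9.81 × 9.830²/(4π²) = 24.0 m.

24.0 m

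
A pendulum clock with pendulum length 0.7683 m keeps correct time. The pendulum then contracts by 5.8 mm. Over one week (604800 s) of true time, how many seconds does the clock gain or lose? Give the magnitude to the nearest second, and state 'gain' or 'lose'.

gain 2296 s

T ∝ √L, so T'/T = √(0.76250/0.7683) = 0.996218.
In 604800 s of true time the clock registers 604800/0.996218 = 607095.9 s, so it gains 2296 s.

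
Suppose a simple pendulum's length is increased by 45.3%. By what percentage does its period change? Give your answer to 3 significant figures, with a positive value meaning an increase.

20.5%

T ∝ √L, so T'/T = √(1.453) = 1.205.
Percentage change in T = (1.205 − 1) × 100% = 20.5%.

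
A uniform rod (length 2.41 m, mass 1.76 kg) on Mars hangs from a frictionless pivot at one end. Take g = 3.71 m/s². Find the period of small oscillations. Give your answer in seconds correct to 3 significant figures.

4.13 s

For a physical pendulum T = 2π√(I/(mgd)), with d = 1.205 m from pivot to centre of mass.
I_cm = mL²/12 = 1.76 × 2.41²/12 = 0.8519 kg·m²; I = I_cm + md² = 0.8519 + 1.76 × 1.205² = 3.407 kg·m².
T = 2π√(3.407/(1.76 × 3.71 × 1.205)) = 4.13 s.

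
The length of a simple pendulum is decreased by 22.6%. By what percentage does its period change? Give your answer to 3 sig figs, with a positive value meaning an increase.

-12.0%

T ∝ √L, so T'/T = √(0.7740) = 0.8798.
Percentage change in T = (0.8798 − 1) × 100% = -12.0%.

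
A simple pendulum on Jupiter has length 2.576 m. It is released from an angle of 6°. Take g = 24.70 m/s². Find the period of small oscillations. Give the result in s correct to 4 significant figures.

T = 2π√(L/g) = 2π√(2.576/24.70) = 2π × 0.32294 = 2.029 s.

2.029 s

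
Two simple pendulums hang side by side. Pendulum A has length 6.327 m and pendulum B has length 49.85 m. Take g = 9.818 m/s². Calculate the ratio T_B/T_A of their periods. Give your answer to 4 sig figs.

2.807

T ∝ √L, so T_B/T_A = √(L_B/L_A) = √(49.85/6.327) = 2.807.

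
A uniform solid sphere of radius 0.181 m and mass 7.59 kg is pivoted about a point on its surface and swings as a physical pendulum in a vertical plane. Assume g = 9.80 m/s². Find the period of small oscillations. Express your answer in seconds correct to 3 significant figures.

1.01 s

I_cm = (2/5)mr² = 0.09946 kg·m². The pivot is at distance d = 0.181 m from the centre of mass.
By the parallel-axis theorem, I = I_cm + md² = 0.09946 + 0.2487 = 0.3481 kg·m².
T = 2π√(I/(mgd)) = 2π√(0.3481/(7.59 × 9.80 × 0.181)) = 1.01 s.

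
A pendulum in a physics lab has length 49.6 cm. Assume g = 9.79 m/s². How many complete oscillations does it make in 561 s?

T = 2π√(L/g) = 2π√(0.496/9.79) = 1.414 s.
Number of complete oscillations = ⌊561/1.414⌋ = ⌊396.7⌋ = 396.

396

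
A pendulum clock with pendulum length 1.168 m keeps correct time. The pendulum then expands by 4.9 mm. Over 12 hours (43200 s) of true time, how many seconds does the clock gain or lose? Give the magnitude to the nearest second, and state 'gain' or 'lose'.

lose 90 s

T ∝ √L, so T'/T = √(1.17290/1.168) = 1.00210.
In 43200 s of true time the clock registers 43200/1.00210 = 43109.7 s, so it loses 90 s.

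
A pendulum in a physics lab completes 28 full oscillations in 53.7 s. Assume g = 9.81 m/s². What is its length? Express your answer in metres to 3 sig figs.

0.914 m

T = 53.7/28 = 1.918 s.
From T = 2π√(L/g), L = gT²/(4π²) = 9.81 × 1.918²/(4π²) = 0.914 m.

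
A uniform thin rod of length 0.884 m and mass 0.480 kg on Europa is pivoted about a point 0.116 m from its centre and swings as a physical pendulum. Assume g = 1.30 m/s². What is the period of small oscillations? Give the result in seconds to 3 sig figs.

4.54 s

For a physical pendulum T = 2π√(I/(mgd)), with d = 0.1160 m from pivot to centre of mass.
I_cm = mL²/12 = 0.480 × 0.884²/12 = 0.03126 kg·m²; I = I_cm + md² = 0.03126 + 0.480 × 0.1160² = 0.03772 kg·m².
T = 2π√(0.03772/(0.480 × 1.30 × 0.1160)) = 4.54 s.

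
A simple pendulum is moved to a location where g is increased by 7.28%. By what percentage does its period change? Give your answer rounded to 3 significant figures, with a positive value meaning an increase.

T ∝ 1/√g, so T'/T = 1/√(1.073) = 0.9655.
Percentage change in T = (0.9655 − 1) × 100% = -3.45%.

-3.45%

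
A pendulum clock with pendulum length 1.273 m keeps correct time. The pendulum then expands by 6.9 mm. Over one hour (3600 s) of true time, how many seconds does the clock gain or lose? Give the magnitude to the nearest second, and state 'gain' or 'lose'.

T ∝ √L, so T'/T = √(1.27990/1.273) = 1.00271.
In 3600 s of true time the clock registers 3600/1.00271 = 3590.3 s, so it loses 10 s.

lose 10 s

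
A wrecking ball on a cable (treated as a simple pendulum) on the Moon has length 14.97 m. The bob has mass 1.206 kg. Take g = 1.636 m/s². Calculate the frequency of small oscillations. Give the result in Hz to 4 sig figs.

0.05261 Hz

T = 2π√(L/g) = 2π√(14.97/1.636) = 19.006 s, so f = 1/T = 0.05261 Hz.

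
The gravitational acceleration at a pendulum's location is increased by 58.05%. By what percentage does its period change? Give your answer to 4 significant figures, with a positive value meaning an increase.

T ∝ 1/√g, so T'/T = 1/√(1.5805) = 0.79543.
Percentage change in T = (0.79543 − 1) × 100% = -20.46%.

-20.46%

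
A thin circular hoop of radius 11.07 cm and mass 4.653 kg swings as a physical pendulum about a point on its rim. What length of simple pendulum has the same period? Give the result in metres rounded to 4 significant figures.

The equivalent simple-pendulum length is L_eq = I/(md), where I is about the pivot and d = 0.11070 m.
I_cm = mR² = 0.057020 kg·m², so I = I_cm + md² = 0.057020 + 0.057020 = 0.11404 kg·m².
L_eq = 0.11404/(4.653 × 0.11070) = 0.2214 m.

0.2214 m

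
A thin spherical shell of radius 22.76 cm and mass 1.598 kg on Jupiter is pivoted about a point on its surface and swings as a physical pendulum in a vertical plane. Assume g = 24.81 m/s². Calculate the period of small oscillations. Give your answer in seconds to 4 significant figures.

0.7769 s

I_cm = (2/3)mr² = 0.055186 kg·m². The pivot is at distance d = 0.2276 m from the centre of mass.
By the parallel-axis theorem, I = I_cm + md² = 0.055186 + 0.082779 = 0.13797 kg·m².
T = 2π√(I/(mgd)) = 2π√(0.13797/(1.598 × 24.81 × 0.2276)) = 0.7769 s.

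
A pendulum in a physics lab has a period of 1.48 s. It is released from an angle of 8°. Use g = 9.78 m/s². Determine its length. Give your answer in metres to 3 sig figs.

0.543 m

From T = 2π√(L/g), L = gT²/(4π²) = 9.78 × 1.480²/(4π²) = 0.543 m.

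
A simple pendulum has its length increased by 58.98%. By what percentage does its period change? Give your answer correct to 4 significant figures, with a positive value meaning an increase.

26.09%

T ∝ √L, so T'/T = √(1.5898) = 1.2609.
Percentage change in T = (1.2609 − 1) × 100% = 26.09%.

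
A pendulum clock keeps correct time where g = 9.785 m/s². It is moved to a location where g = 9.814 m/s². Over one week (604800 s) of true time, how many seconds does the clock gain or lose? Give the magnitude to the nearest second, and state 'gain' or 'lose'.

The clock's period scales as T ∝ 1/√g, so T'/T = √(9.785/9.814) = 0.998521.
In 604800 s of true time the clock registers 604800/0.998521 = 605695.6 s, so it gains 896 s.

gain 896 s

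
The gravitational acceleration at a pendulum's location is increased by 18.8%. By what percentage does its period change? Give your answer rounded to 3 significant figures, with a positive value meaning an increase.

-8.25%

T ∝ 1/√g, so T'/T = 1/√(1.188) = 0.9175.
Percentage change in T = (0.9175 − 1) × 100% = -8.25%.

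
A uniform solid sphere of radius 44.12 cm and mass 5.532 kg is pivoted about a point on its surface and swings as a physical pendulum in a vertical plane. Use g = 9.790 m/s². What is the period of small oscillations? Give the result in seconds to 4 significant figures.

I_cm = (2/5)mr² = 0.43074 kg·m². The pivot is at distance d = 0.4412 m from the centre of mass.
By the parallel-axis theorem, I = I_cm + md² = 0.43074 + 1.0768 = 1.5076 kg·m².
T = 2π√(I/(mgd)) = 2π√(1.5076/(5.532 × 9.790 × 0.4412)) = 1.578 s.

1.578 s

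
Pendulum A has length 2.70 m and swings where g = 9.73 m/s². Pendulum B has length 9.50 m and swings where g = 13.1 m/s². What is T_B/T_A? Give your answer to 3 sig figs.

T = 2π√(L/g), so T_B/T_A = √((L_B/g_B)/(L_A/g_A)) = √((9.50/13.1)/(2.70/9.73)) = 1.62.

1.62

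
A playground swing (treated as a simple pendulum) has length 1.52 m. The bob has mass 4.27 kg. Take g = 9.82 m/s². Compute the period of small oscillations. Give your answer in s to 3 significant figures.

2.47 s

T = 2π√(L/g) = 2π√(1.52/9.82) = 2π × 0.3934 = 2.47 s.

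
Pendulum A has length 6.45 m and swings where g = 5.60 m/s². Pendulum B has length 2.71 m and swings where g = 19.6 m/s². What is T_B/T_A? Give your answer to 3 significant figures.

0.346

T = 2π√(L/g), so T_B/T_A = √((L_B/g_B)/(L_A/g_A)) = √((2.71/19.6)/(6.45/5.60)) = 0.346.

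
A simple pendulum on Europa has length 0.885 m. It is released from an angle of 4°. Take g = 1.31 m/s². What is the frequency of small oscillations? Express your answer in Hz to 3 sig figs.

T = 2π√(L/g) = 2π√(0.885/1.31) = 5.164 s, so f = 1/T = 0.194 Hz.

0.194 Hz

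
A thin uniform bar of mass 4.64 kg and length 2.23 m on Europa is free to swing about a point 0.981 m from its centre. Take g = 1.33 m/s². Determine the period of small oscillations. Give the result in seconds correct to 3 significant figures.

For a physical pendulum T = 2π√(I/(mgd)), with d = 0.9810 m from pivot to centre of mass.
I_cm = mL²/12 = 4.64 × 2.23²/12 = 1.923 kg·m²; I = I_cm + md² = 1.923 + 4.64 × 0.9810² = 6.388 kg·m².
T = 2π√(6.388/(4.64 × 1.33 × 0.9810)) = 6.45 s.

6.45 s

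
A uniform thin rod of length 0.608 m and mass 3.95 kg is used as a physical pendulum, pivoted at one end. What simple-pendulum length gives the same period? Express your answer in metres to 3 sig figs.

0.405 m

The equivalent simple-pendulum length is L_eq = I/(md), where I is about the pivot and d = 0.3040 m.
I_cm = (1/12)mL² = 0.1217 kg·m², so I = I_cm + md² = 0.1217 + 0.3650 = 0.4867 kg·m².
L_eq = 0.4867/(3.95 × 0.3040) = 0.405 m.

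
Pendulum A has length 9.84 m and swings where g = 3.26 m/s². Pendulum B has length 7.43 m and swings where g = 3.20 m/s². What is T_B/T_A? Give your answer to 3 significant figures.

0.877

T = 2π√(L/g), so T_B/T_A = √((L_B/g_B)/(L_A/g_A)) = √((7.43/3.20)/(9.84/3.26)) = 0.877.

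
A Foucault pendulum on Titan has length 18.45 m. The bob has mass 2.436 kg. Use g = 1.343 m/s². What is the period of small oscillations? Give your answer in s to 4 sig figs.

23.29 s

T = 2π√(L/g) = 2π√(18.45/1.343) = 2π × 3.7065 = 23.29 s.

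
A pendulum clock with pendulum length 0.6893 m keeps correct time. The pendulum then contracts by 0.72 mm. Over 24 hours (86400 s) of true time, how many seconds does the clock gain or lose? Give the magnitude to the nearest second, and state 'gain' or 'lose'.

gain 45 s

T ∝ √L, so T'/T = √(0.68858/0.6893) = 0.999478.
In 86400 s of true time the clock registers 86400/0.999478 = 86445.2 s, so it gains 45 s.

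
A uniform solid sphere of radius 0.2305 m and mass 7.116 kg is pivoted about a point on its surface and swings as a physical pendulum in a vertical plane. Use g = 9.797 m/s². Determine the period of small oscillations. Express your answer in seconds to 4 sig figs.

1.140 s

I_cm = (2/5)mr² = 0.15123 kg·m². The pivot is at distance d = 0.2305 m from the centre of mass.
By the parallel-axis theorem, I = I_cm + md² = 0.15123 + 0.37807 = 0.52930 kg·m².
T = 2π√(I/(mgd)) = 2π√(0.52930/(7.116 × 9.797 × 0.2305)) = 1.140 s.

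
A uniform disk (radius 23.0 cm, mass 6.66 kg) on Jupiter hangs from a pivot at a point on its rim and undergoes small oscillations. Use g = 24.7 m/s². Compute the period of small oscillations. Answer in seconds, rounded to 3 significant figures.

0.743 s

I_cm = ½mr² = 0.1762 kg·m². The pivot is at distance d = 0.230 m from the centre of mass.
By the parallel-axis theorem, I = I_cm + md² = 0.1762 + 0.3523 = 0.5285 kg·m².
T = 2π√(I/(mgd)) = 2π√(0.5285/(6.66 × 24.7 × 0.230)) = 0.743 s.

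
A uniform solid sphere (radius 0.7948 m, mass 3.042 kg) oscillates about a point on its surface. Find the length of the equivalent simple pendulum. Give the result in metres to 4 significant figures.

The equivalent simple-pendulum length is L_eq = I/(md), where I is about the pivot and d = 0.79480 m.
I_cm = (2/5)mR² = 0.76866 kg·m², so I = I_cm + md² = 0.76866 + 1.9217 = 2.6903 kg·m².
L_eq = 2.6903/(3.042 × 0.79480) = 1.113 m.

1.113 m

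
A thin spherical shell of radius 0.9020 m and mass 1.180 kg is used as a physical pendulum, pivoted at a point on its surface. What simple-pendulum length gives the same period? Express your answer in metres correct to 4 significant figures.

1.503 m

The equivalent simple-pendulum length is L_eq = I/(md), where I is about the pivot and d = 0.90200 m.
I_cm = (2/3)mR² = 0.64004 kg·m², so I = I_cm + md² = 0.64004 + 0.96005 = 1.6001 kg·m².
L_eq = 1.6001/(1.180 × 0.90200) = 1.503 m.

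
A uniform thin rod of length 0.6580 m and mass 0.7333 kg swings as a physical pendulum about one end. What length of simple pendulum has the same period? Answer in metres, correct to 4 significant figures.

0.4387 m

The equivalent simple-pendulum length is L_eq = I/(md), where I is about the pivot and d = 0.32900 m.
I_cm = (1/12)mL² = 0.026458 kg·m², so I = I_cm + md² = 0.026458 + 0.079373 = 0.10583 kg·m².
L_eq = 0.10583/(0.7333 × 0.32900) = 0.4387 m.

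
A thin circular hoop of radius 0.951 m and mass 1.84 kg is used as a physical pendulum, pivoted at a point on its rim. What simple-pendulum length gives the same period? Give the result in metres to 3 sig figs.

1.90 m

The equivalent simple-pendulum length is L_eq = I/(md), where I is about the pivot and d = 0.9510 m.
I_cm = mR² = 1.664 kg·m², so I = I_cm + md² = 1.664 + 1.664 = 3.328 kg·m².
L_eq = 3.328/(1.84 × 0.9510) = 1.90 m.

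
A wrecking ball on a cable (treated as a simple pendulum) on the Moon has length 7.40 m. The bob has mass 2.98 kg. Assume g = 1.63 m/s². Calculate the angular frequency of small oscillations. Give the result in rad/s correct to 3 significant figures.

ω = √(g/L) = √(1.63/7.40) = 0.469 rad/s.

0.469 rad/s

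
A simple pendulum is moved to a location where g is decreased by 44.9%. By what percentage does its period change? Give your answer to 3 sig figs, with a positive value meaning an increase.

34.7%

T ∝ 1/√g, so T'/T = 1/√(0.5510) = 1.347.
Percentage change in T = (1.347 − 1) × 100% = 34.7%.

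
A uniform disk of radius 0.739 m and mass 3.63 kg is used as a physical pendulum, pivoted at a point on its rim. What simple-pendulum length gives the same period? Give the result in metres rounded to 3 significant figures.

The equivalent simple-pendulum length is L_eq = I/(md), where I is about the pivot and d = 0.7390 m.
I_cm = ½mR² = 0.9912 kg·m², so I = I_cm + md² = 0.9912 + 1.982 = 2.974 kg·m².
L_eq = 2.974/(3.63 × 0.7390) = 1.11 m.

1.11 m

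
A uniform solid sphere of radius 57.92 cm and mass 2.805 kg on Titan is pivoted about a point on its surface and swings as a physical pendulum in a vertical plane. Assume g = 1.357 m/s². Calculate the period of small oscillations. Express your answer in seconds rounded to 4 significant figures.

I_cm = (2/5)mr² = 0.37640 kg·m². The pivot is at distance d = 0.5792 m from the centre of mass.
By the parallel-axis theorem, I = I_cm + md² = 0.37640 + 0.94100 = 1.3174 kg·m².
T = 2π√(I/(mgd)) = 2π√(1.3174/(2.805 × 1.357 × 0.5792)) = 4.857 s.

4.857 s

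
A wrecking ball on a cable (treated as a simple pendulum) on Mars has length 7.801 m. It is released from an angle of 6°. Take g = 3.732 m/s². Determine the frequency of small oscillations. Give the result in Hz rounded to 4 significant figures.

0.1101 Hz

T = 2π√(L/g) = 2π√(7.801/3.732) = 9.0841 s, so f = 1/T = 0.1101 Hz.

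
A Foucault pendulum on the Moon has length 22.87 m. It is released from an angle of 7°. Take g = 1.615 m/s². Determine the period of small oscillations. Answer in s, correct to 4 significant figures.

23.64 s

T = 2π√(L/g) = 2π√(22.87/1.615) = 2π × 3.7631 = 23.64 s.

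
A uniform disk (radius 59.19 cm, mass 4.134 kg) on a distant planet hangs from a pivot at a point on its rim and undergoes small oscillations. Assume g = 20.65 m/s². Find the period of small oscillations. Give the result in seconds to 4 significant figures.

1.303 s

I_cm = ½mr² = 0.72416 kg·m². The pivot is at distance d = 0.5919 m from the centre of mass.
By the parallel-axis theorem, I = I_cm + md² = 0.72416 + 1.4483 = 2.1725 kg·m².
T = 2π√(I/(mgd)) = 2π√(2.1725/(4.134 × 20.65 × 0.5919)) = 1.303 s.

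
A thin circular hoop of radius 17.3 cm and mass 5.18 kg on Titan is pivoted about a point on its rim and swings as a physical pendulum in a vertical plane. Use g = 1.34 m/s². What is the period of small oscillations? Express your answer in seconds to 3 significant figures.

I_cm = mr² = 0.1550 kg·m². The pivot is at distance d = 0.173 m from the centre of mass.
By the parallel-axis theorem, I = I_cm + md² = 0.1550 + 0.1550 = 0.3101 kg·m².
T = 2π√(I/(mgd)) = 2π√(0.3101/(5.18 × 1.34 × 0.173)) = 3.19 s.

3.19 s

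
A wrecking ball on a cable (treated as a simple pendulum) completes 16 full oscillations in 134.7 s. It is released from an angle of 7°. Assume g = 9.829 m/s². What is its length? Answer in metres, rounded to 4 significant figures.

T = 134.7/16 = 8.4187 s.
From T = 2π√(L/g), L = gT²/(4π²) = 9.829 × 8.4187²/(4π²) = 17.65 m.

17.65 m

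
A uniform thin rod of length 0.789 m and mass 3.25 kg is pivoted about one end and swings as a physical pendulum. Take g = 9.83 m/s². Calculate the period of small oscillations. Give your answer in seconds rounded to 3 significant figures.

For a physical pendulum T = 2π√(I/(mgd)), with d = 0.3945 m from pivot to centre of mass.
I_cm = mL²/12 = 3.25 × 0.789²/12 = 0.1686 kg·m²; I = I_cm + md² = 0.1686 + 3.25 × 0.3945² = 0.6744 kg·m².
T = 2π√(0.6744/(3.25 × 9.83 × 0.3945)) = 1.45 s.

1.45 s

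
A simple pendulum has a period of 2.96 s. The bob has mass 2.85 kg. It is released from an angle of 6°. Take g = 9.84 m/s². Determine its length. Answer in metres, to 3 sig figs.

2.18 m

From T = 2π√(L/g), L = gT²/(4π²) = 9.84 × 2.960²/(4π²) = 2.18 m.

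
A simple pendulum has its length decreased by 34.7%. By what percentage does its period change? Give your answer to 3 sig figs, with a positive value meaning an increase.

-19.2%

T ∝ √L, so T'/T = √(0.6530) = 0.8081.
Percentage change in T = (0.8081 − 1) × 100% = -19.2%.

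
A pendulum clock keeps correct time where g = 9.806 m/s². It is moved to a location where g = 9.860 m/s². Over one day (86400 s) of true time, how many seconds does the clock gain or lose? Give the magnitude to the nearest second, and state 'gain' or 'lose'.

gain 238 s

The clock's period scales as T ∝ 1/√g, so T'/T = √(9.806/9.860) = 0.997258.
In 86400 s of true time the clock registers 86400/0.997258 = 86637.6 s, so it gains 238 s.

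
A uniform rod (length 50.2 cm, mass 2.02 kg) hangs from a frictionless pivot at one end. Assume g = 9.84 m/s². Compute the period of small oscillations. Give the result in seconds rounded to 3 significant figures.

1.16 s

For a physical pendulum T = 2π√(I/(mgd)), with d = 0.2510 m from pivot to centre of mass.
I_cm = mL²/12 = 2.02 × 0.502²/12 = 0.04242 kg·m²; I = I_cm + md² = 0.04242 + 2.02 × 0.2510² = 0.1697 kg·m².
T = 2π√(0.1697/(2.02 × 9.84 × 0.2510)) = 1.16 s.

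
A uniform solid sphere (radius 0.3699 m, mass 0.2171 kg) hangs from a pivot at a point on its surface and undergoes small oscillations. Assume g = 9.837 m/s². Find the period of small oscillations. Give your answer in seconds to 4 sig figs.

I_cm = (2/5)mr² = 0.011882 kg·m². The pivot is at distance d = 0.3699 m from the centre of mass.
By the parallel-axis theorem, I = I_cm + md² = 0.011882 + 0.029705 = 0.041587 kg·m².
T = 2π√(I/(mgd)) = 2π√(0.041587/(0.2171 × 9.837 × 0.3699)) = 1.442 s.

1.442 s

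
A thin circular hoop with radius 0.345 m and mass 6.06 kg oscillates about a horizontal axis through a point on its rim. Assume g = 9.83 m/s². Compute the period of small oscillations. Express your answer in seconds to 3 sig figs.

I_cm = mr² = 0.7213 kg·m². The pivot is at distance d = 0.345 m from the centre of mass.
By the parallel-axis theorem, I = I_cm + md² = 0.7213 + 0.7213 = 1.443 kg·m².
T = 2π√(I/(mgd)) = 2π√(1.443/(6.06 × 9.83 × 0.345)) = 1.66 s.

1.66 s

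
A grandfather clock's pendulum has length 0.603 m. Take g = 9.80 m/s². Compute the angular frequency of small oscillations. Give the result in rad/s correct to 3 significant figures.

4.03 rad/s

ω = √(g/L) = √(9.80/0.603) = 4.03 rad/s.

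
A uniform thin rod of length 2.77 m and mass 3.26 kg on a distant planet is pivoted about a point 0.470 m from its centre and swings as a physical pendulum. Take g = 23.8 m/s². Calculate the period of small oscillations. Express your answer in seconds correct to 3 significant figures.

For a physical pendulum T = 2π√(I/(mgd)), with d = 0.4700 m from pivot to centre of mass.
I_cm = mL²/12 = 3.26 × 2.77²/12 = 2.084 kg·m²; I = I_cm + md² = 2.084 + 3.26 × 0.4700² = 2.805 kg·m².
T = 2π√(2.805/(3.26 × 23.8 × 0.4700)) = 1.74 s.

1.74 s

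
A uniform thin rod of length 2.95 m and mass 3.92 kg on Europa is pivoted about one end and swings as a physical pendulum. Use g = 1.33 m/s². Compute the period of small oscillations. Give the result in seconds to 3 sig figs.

For a physical pendulum T = 2π√(I/(mgd)), with d = 1.475 m from pivot to centre of mass.
I_cm = mL²/12 = 3.92 × 2.95²/12 = 2.843 kg·m²; I = I_cm + md² = 2.843 + 3.92 × 1.475² = 11.37 kg·m².
T = 2π√(11.37/(3.92 × 1.33 × 1.475)) = 7.64 s.

7.64 s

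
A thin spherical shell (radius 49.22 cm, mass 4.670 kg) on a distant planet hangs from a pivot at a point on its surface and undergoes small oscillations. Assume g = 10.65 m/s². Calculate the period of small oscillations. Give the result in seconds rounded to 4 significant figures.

I_cm = (2/3)mr² = 0.75424 kg·m². The pivot is at distance d = 0.4922 m from the centre of mass.
By the parallel-axis theorem, I = I_cm + md² = 0.75424 + 1.1314 = 1.8856 kg·m².
T = 2π√(I/(mgd)) = 2π√(1.8856/(4.670 × 10.65 × 0.4922)) = 1.744 s.

1.744 s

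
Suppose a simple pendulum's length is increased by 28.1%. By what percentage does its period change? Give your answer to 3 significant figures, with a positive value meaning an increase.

T ∝ √L, so T'/T = √(1.281) = 1.132.
Percentage change in T = (1.132 − 1) × 100% = 13.2%.

13.2%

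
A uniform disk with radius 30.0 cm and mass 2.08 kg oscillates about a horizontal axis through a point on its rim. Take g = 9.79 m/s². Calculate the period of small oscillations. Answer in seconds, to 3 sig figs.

I_cm = ½mr² = 0.09360 kg·m². The pivot is at distance d = 0.300 m from the centre of mass.
By the parallel-axis theorem, I = I_cm + md² = 0.09360 + 0.1872 = 0.2808 kg·m².
T = 2π√(I/(mgd)) = 2π√(0.2808/(2.08 × 9.79 × 0.300)) = 1.35 s.

1.35 s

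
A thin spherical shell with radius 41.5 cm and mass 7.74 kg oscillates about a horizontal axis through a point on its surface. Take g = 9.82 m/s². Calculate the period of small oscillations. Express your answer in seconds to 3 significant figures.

I_cm = (2/3)mr² = 0.8887 kg·m². The pivot is at distance d = 0.415 m from the centre of mass.
By the parallel-axis theorem, I = I_cm + md² = 0.8887 + 1.333 = 2.222 kg·m².
T = 2π√(I/(mgd)) = 2π√(2.222/(7.74 × 9.82 × 0.415)) = 1.67 s.

1.67 s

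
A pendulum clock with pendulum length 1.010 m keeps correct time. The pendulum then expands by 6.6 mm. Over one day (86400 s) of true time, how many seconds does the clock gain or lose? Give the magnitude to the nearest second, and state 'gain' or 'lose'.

T ∝ √L, so T'/T = √(1.01660/1.010) = 1.00326.
In 86400 s of true time the clock registers 86400/1.00326 = 86119.1 s, so it loses 281 s.

lose 281 s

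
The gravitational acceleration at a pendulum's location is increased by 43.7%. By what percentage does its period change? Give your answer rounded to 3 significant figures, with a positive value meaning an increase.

-16.6%

T ∝ 1/√g, so T'/T = 1/√(1.437) = 0.8342.
Percentage change in T = (0.8342 − 1) × 100% = -16.6%.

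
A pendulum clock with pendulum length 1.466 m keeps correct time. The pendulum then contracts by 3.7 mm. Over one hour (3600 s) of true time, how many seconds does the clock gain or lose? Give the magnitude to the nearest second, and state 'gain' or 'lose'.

gain 5 s

T ∝ √L, so T'/T = √(1.46230/1.466) = 0.998737.
In 3600 s of true time the clock registers 3600/0.998737 = 3604.6 s, so it gains 5 s.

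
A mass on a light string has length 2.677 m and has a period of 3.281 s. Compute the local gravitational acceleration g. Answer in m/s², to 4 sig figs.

From T = 2π√(L/g), g = 4π²L/T² = 4π² × 2.677/3.2810² = 9.817 m/s².

9.817 m/s²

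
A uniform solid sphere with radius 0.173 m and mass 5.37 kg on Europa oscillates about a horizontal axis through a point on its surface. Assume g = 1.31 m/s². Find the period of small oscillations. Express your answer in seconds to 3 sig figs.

2.70 s

I_cm = (2/5)mr² = 0.06429 kg·m². The pivot is at distance d = 0.173 m from the centre of mass.
By the parallel-axis theorem, I = I_cm + md² = 0.06429 + 0.1607 = 0.2250 kg·m².
T = 2π√(I/(mgd)) = 2π√(0.2250/(5.37 × 1.31 × 0.173)) = 2.70 s.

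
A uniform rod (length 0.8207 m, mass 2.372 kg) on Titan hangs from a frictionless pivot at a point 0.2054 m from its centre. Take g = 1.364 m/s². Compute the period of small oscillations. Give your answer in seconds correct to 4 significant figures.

3.722 s

For a physical pendulum T = 2π√(I/(mgd)), with d = 0.20540 m from pivot to centre of mass.
I_cm = mL²/12 = 2.372 × 0.8207²/12 = 0.13314 kg·m²; I = I_cm + md² = 0.13314 + 2.372 × 0.20540² = 0.23321 kg·m².
T = 2π√(0.23321/(2.372 × 1.364 × 0.20540)) = 3.722 s.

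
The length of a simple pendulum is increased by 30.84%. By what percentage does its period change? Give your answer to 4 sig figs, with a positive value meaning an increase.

14.39%

T ∝ √L, so T'/T = √(1.3084) = 1.1439.
Percentage change in T = (1.1439 − 1) × 100% = 14.39%.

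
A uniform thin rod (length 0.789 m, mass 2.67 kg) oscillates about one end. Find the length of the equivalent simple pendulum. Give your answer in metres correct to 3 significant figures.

The equivalent simple-pendulum length is L_eq = I/(md), where I is about the pivot and d = 0.3945 m.
I_cm = (1/12)mL² = 0.1385 kg·m², so I = I_cm + md² = 0.1385 + 0.4155 = 0.5540 kg·m².
L_eq = 0.5540/(2.67 × 0.3945) = 0.526 m.

0.526 m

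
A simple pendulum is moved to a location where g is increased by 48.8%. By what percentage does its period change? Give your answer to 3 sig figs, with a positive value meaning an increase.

-18.0%

T ∝ 1/√g, so T'/T = 1/√(1.488) = 0.8198.
Percentage change in T = (0.8198 − 1) × 100% = -18.0%.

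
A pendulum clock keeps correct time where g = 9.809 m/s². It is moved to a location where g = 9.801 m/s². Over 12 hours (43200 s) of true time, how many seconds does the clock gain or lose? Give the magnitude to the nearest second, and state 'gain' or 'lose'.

lose 18 s

The clock's period scales as T ∝ 1/√g, so T'/T = √(9.809/9.801) = 1.00041.
In 43200 s of true time the clock registers 43200/1.00041 = 43182.4 s, so it loses 18 s.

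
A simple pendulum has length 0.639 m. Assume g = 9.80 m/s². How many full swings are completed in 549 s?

342

T = 2π√(L/g) = 2π√(0.639/9.80) = 1.604 s.
Number of complete oscillations = ⌊549/1.604⌋ = ⌊342.2⌋ = 342.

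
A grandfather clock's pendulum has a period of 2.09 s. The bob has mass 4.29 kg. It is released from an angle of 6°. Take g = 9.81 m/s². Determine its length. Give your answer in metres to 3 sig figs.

1.09 m

From T = 2π√(L/g), L = gT²/(4π²) = 9.81 × 2.090²/(4π²) = 1.09 m.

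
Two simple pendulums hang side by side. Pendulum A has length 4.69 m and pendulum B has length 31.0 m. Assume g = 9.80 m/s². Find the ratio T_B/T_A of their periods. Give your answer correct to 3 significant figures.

T ∝ √L, so T_B/T_A = √(L_B/L_A) = √(31.0/4.69) = 2.57.

2.57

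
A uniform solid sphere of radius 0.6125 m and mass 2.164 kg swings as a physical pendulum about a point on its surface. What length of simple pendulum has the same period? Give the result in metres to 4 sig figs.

The equivalent simple-pendulum length is L_eq = I/(md), where I is about the pivot and d = 0.61250 m.
I_cm = (2/5)mR² = 0.32474 kg·m², so I = I_cm + md² = 0.32474 + 0.81184 = 1.1366 kg·m².
L_eq = 1.1366/(2.164 × 0.61250) = 0.8575 m.

0.8575 m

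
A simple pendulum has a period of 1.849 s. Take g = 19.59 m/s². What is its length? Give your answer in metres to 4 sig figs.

1.696 m

From T = 2π√(L/g), L = gT²/(4π²) = 19.59 × 1.8490²/(4π²) = 1.696 m.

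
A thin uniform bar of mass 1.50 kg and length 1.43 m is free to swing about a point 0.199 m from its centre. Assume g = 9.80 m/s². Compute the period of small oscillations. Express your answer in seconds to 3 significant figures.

For a physical pendulum T = 2π√(I/(mgd)), with d = 0.1990 m from pivot to centre of mass.
I_cm = mL²/12 = 1.50 × 1.43²/12 = 0.2556 kg·m²; I = I_cm + md² = 0.2556 + 1.50 × 0.1990² = 0.3150 kg·m².
T = 2π√(0.3150/(1.50 × 9.80 × 0.1990)) = 2.06 s.

2.06 s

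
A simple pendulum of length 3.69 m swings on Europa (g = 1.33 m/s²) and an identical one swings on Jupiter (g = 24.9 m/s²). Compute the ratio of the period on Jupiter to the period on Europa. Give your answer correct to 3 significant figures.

0.231

T ∝ 1/√g, so T₂/T₁ = √(g₁/g₂) = √(1.33/24.9) = 0.231.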